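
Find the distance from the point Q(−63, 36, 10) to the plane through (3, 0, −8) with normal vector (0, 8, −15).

18/17

The plane has equation n·(r − (3, 0, −8)) = 0, i.e. n·r = 120.
Then n·(−63, 36, 10) − 120 = 18.
|n| = √(0 + 64 + 225) = 17, so the distance is |18|/17 = 18/17.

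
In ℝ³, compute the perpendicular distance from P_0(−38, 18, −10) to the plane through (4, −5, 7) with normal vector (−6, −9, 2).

1

The plane has equation n·(r − (4, −5, 7)) = 0, i.e. n·r = 35.
d = |(-6)·(-38) + (-9)·18 + 2·(-10) − 35| / √(36 + 81 + 4) = |11| / 11 = 1.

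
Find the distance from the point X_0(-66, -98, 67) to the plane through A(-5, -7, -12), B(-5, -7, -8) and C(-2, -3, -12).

AB = (0, 0, 4) and AC = (3, 4, 0), so a normal is n = AB × AC = (-16, 12, 0).
Then n·(-66, -98, 67) - (-4) = -116.
|n| = √(256 + 144 + 0) = 20, so the distance is |-116|/20 = 29/5.

29/5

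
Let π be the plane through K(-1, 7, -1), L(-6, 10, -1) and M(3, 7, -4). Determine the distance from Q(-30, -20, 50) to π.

9√2/5

KL = (-5, 3, 0) and KM = (4, 0, -3), so a normal is n = KL × KM = (-9, -15, -12).
d = |(-9)·(-30) + (-15)·(-20) + (-12)·50 − (-84)| / √(81 + 225 + 144) = |54| / (15√2) = 9√2/5.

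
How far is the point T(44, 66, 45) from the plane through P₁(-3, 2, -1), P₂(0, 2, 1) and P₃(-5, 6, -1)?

10√14/7

P₁P₂ = (3, 0, 2) and P₁P₃ = (-2, 4, 0), so a normal is n = P₁P₂ × P₁P₃ = (-8, -4, 12).
Then n·(44, 66, 45) - 4 = -80.
|n| = √(64 + 16 + 144) = 4√14, so the distance is |-80|/(4√14) = 10√14/7.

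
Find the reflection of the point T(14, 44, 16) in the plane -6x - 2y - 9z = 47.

(-22, 32, -38)

n = (-6, -2, -9), |n|² = 121, n·T − 47 = -363, so t = -363/121 = -3.
Foot F = T − (-3)·n = (-4, 38, -11); the reflection is 2F − T = (-22, 32, -38).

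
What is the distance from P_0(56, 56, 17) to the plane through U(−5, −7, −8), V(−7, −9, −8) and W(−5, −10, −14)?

UV = (−2, −2, 0) and UW = (0, −3, −6), so a normal is n = UV × UW = (12, −12, 6).
n = (12, −12, 6); n·P − (-24) = 126; |n| = 18; distance = 126/18 = 7.

7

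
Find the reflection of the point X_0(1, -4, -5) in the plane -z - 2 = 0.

(1, -4, 1)

With n = (0, 0, -1), the signed offset is (n·X_0 − 2)/|n|² = 3/1 = 3.
X_0' = X_0 − 2t·n = (1, -4, -5) − 6·(0, 0, -1) = (1, -4, 1).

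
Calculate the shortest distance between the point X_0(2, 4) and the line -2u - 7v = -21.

The normal to the line is n = (-2, -7) with |n| = √53.
|n·X_0 − (-21)| = |-32 − (-21)| = 11, so the distance is 11/√53.

11√53/53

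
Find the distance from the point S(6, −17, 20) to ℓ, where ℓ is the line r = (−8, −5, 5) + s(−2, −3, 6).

3√41

Direction vector d = (−2, −3, 6).
AP = (14, −12, 15), and AP × d = (−27, −114, −66).
|AP × d|² = 18081 and |d|² = 49, so the distance is √(18081/49) = √369 = 3√41.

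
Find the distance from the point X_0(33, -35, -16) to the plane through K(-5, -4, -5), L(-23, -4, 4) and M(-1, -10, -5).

KL = (-18, 0, 9) and KM = (4, -6, 0), so a normal is n = KL × KM = (54, 36, 108).
n = (54, 36, 108); n·P − (-954) = -252; |n| = 126; distance = 252/126 = 2.

2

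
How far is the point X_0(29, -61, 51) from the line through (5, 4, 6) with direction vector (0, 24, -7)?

√1201

Direction vector d = (0, 24, -7).
AP = (24, -65, 45), and AP × d = (-625, 168, 576).
|AP × d|² = 750625 and |d|² = 625, so the distance is √(750625/625) = √1201.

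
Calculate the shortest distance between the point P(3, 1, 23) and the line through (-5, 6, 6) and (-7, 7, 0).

A direction vector is d = (-2, 1, -6).
AP = (8, -5, 17), and AP × d = (13, 14, -2).
|AP × d|² = 369 and |d|² = 41, so the distance is √(369/41) = √9 = 3.

3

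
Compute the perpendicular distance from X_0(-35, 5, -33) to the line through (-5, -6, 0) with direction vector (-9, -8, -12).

3√106

Direction vector d = (-9, -8, -12).
AP = (-30, 11, -33), and AP × d = (-396, -63, 339).
|AP × d|² = 275706 and |d|² = 289, so the distance is √(275706/289) = √954 = 3√106.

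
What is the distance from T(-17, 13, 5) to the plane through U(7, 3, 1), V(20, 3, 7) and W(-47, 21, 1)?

UV = (13, 0, 6) and UW = (-54, 18, 0), so a normal is n = UV × UW = (-108, -324, 234).
d = |(-108)·(-17) + (-324)·13 + 234·5 − (-1494)| / √(11664 + 104976 + 54756) = |288| / 414 = 16/23.

16/23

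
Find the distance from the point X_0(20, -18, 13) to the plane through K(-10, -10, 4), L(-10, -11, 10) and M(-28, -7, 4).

KL = (0, -1, 6) and KM = (-18, 3, 0), so a normal is n = KL × KM = (-18, -108, -18).
Then n·(20, -18, 13) - 1188 = 162.
|n| = √(324 + 11664 + 324) = 18√38, so the distance is |162|/(18√38) = 9√38/38.

9√38/38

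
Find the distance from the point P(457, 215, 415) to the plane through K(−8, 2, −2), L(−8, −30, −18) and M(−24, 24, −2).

7

KL = (0, −32, −16) and KM = (−16, 22, 0), so a normal is n = KL × KM = (352, 256, −512).
Then n·(457, 215, 415) − (−1280) = 4704.
|n| = √(123904 + 65536 + 262144) = 672, so the distance is |4704|/672 = 7.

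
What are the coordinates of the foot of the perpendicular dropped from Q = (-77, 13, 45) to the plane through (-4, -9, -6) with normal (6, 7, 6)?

(-859/11, 129/11, 483/11)

The perpendicular from Q has direction n = (6, 7, 6): r = (-77, 13, 45) + t(6, 7, 6).
Substitute into the plane: n·(Q + tn) = -123 gives -101 + 121t = -123, so t = -2/11.
Foot = (-77, 13, 45) + (-2/11)·(6, 7, 6) = (-859/11, 129/11, 483/11).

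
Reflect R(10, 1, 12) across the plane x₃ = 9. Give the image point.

n = (0, 0, 1), |n|² = 1, n·R − 9 = 3, so t = 3/1 = 3.
Foot F = R − 3·n = (10, 1, 9); the reflection is 2F − R = (10, 1, 6).

(10, 1, 6)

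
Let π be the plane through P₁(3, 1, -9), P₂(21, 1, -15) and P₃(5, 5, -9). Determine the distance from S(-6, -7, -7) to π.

2√41/41

P₁P₂ = (18, 0, -6) and P₁P₃ = (2, 4, 0), so a normal is n = P₁P₂ × P₁P₃ = (24, -12, 72).
Then n·(-6, -7, -7) - (-588) = 24.
|n| = √(576 + 144 + 5184) = 12√41, so the distance is |24|/(12√41) = 2/√41.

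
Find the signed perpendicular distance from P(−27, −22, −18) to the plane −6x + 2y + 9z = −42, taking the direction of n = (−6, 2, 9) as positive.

n·P − (-42) = -2.
|n| = 11, so the signed distance is -2/11.

-2/11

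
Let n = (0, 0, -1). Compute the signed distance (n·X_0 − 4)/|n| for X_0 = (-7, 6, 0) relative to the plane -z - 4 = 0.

n·X_0 − 4 = -4.
|n| = 1, so the signed distance is -4/1 = -4.

-4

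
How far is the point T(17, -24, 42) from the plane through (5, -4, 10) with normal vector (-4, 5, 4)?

The plane has equation n·(r − (5, -4, 10)) = 0, i.e. n·r = 0.
n = (-4, 5, 4); n·P − 0 = -20; |n| = √57; distance = 20/√57.

20/√57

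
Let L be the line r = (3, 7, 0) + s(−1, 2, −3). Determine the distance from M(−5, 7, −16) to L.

4√6

Direction vector d = (−1, 2, −3).
AP = (−8, 0, −16), and AP × d = (32, −8, −16).
|AP × d|² = 1344 and |d|² = 14, so the distance is √(1344/14) = √96 = 4√6.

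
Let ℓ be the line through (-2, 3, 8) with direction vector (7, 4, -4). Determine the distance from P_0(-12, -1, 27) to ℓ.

Direction vector d = (7, 4, -4).
AP = (-10, -4, 19), and AP × d = (-60, 93, -12).
|AP × d|² = 12393 and |d|² = 81, so the distance is √(12393/81) = √153 = 3√17.

3√17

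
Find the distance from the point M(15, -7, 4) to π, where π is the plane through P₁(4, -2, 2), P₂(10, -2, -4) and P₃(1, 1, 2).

P₁P₂ = (6, 0, -6) and P₁P₃ = (-3, 3, 0), so a normal is n = P₁P₂ × P₁P₃ = (18, 18, 18).
d = |18·15 + 18·(-7) + 18·4 − 72| / √(324 + 324 + 324) = |144| / (18√3) = 8√3/3.

8/√3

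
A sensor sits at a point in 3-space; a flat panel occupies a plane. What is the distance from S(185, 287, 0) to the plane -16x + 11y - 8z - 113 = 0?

4

Normal vector n = (-16, 11, -8), and n·(185, 287, 0) - 113 = 84.
|n| = √(256 + 121 + 64) = 21, so the distance is |84|/21 = 4.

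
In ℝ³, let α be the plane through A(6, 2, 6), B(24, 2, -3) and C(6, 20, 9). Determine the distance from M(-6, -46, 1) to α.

9√46/23

AB = (18, 0, -9) and AC = (0, 18, 3), so a normal is n = AB × AC = (162, -54, 324).
d = |162·(-6) + (-54)·(-46) + 324·1 − 2808| / √(26244 + 2916 + 104976) = |-972| / (54√46) = 9√46/23.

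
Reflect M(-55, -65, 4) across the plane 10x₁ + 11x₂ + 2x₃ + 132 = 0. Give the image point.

n = (10, 11, 2), |n|² = 225, n·M − (-132) = -1125, so t = -1125/225 = -5.
Foot F = M − (-5)·n = (-5, -10, 14); the reflection is 2F − M = (45, 45, 24).

(45, 45, 24)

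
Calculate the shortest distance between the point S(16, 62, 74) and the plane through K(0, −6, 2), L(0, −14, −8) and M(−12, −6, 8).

KL = (0, −8, −10) and KM = (−12, 0, 6), so a normal is n = KL × KM = (−48, 120, −96).
Then n·(16, 62, 74) − (−912) = 480.
|n| = √(2304 + 14400 + 9216) = 72√5, so the distance is |480|/(72√5) = 4√5/3.

4√5/3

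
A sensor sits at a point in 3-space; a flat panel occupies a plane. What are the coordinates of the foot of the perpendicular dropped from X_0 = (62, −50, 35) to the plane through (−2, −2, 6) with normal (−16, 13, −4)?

(-2, 2, 19)

The perpendicular from X_0 has direction n = (−16, 13, −4): r = (62, −50, 35) + λ(−16, 13, −4).
Substitute into the plane: n·(X_0 + λn) = -18 gives -1782 + 441λ = -18, so λ = 4.
Foot = (62, −50, 35) + 4·(−16, 13, −4) = (−2, 2, 19).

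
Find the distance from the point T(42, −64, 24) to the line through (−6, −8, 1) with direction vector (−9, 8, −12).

Direction vector d = (−9, 8, −12).
AP = (48, −56, 23); AP·d = -1156, |AP|² = 5969, |d|² = 289.
distance² = |AP|² − (AP·d)²/|d|² = 5969 − 1336336/289 = 1345, so the distance is √1345.

√1345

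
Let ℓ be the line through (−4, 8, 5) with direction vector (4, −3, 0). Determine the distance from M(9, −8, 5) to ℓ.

Direction vector d = (4, −3, 0).
AP = (13, −16, 0), and AP × d = (0, 0, 25).
|AP × d|² = 625 and |d|² = 25, so the distance is √(625/25) = √25 = 5.

5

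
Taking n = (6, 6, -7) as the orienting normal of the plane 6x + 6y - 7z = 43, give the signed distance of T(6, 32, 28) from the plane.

n·T − 43 = -11.
|n| = 11, so the signed distance is -11/11 = -1.

-1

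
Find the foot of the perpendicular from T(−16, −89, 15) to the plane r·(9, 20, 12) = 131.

n = (9, 20, 12), |n|² = 625, and n·T − 131 = -1875.
t = -1875/625 = -3, so the foot is T − t·n = (−16, −89, 15) − (-3)·(9, 20, 12) = (11, −29, 51).

(11, -29, 51)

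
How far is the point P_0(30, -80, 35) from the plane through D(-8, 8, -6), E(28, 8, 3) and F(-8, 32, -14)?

2

DE = (36, 0, 9) and DF = (0, 24, -8), so a normal is n = DE × DF = (-216, 288, 864).
Then n·(30, -80, 35) - (-1152) = 1872.
|n| = √(46656 + 82944 + 746496) = 936, so the distance is |1872|/936 = 2.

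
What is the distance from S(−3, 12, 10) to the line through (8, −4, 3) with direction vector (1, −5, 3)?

√286

Direction vector d = (1, −5, 3).
AP = (−11, 16, 7); AP·d = -70, |AP|² = 426, |d|² = 35.
distance² = |AP|² − (AP·d)²/|d|² = 426 − 4900/35 = 286, so the distance is √286.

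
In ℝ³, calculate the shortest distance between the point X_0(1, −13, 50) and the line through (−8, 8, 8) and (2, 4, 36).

A direction vector is d = (10, −4, 28).
AP = (9, −21, 42), and AP × d = (−420, 168, 174).
|AP × d|² = 234900 and |d|² = 900, so the distance is √(234900/900) = √261 = 3√29.

3√29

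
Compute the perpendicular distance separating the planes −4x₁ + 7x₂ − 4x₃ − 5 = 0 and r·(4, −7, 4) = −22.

Divide the second equation by -1 to match normals: −4x₁ + 7x₂ − 4x₃ = 22.
With common normal n = (−4, 7, −4) (|n| = 9), the distance is |5 − 22|/|n| = 17/9.

17/9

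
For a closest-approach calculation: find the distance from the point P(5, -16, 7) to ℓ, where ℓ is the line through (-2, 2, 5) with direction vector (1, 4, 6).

Direction vector d = (1, 4, 6).
AP = (7, -18, 2), and AP × d = (-116, -40, 46).
|AP × d|² = 17172 and |d|² = 53, so the distance is √(17172/53) = √324 = 18.

18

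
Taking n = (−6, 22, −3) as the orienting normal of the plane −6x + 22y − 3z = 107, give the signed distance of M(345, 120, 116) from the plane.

n·M − 107 = 115.
|n| = 23, so the signed distance is 115/23 = 5.

5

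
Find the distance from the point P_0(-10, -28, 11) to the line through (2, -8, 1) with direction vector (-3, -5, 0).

Direction vector d = (-3, -5, 0).
AP = (-12, -20, 10); AP·d = 136, |AP|² = 644, |d|² = 34.
distance² = |AP|² − (AP·d)²/|d|² = 644 − 18496/34 = 100, so the distance is 10.

10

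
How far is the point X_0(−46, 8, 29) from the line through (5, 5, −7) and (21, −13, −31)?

A direction vector is d = (16, −18, −24).
AP = (−51, 3, 36), and AP × d = (576, −648, 870).
|AP × d|² = 1508580 and |d|² = 1156, so the distance is √(1508580/1156) = √1305 = 3√145.

3√145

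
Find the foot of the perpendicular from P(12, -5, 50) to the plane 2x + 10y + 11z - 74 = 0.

The perpendicular from P has direction n = (2, 10, 11): r = (12, -5, 50) + t(2, 10, 11).
Substitute into the plane: n·(P + tn) = 74 gives 524 + 225t = 74, so t = -2.
Foot = (12, -5, 50) + (-2)·(2, 10, 11) = (8, -25, 28).

(8, -25, 28)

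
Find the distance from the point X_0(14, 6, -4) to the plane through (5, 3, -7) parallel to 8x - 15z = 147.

Parallel planes share the normal n = (8, 0, -15); since (5, 3, -7) lies on the plane, its equation is 8x - 15z = 145.
Then n·(14, 6, -4) - 145 = 27.
|n| = √(64 + 0 + 225) = 17, so the distance is |27|/17 = 27/17.

27/17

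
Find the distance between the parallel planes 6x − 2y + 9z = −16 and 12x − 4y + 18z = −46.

7/11

Divide the second equation by 2 to match normals: 6x − 2y + 9z = -23.
With common normal n = (6, −2, 9) (|n| = 11), the distance is |(-16) − (-23)|/|n| = 7/11.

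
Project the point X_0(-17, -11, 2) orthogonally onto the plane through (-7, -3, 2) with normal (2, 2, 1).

(-9, -3, 6)

The perpendicular from X_0 has direction n = (2, 2, 1): r = (-17, -11, 2) + t(2, 2, 1).
Substitute into the plane: n·(X_0 + tn) = -18 gives -54 + 9t = -18, so t = 4.
Foot = (-17, -11, 2) + 4·(2, 2, 1) = (-9, -3, 6).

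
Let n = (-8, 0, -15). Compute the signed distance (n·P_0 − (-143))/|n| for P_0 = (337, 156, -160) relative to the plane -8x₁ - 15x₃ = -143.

n·P_0 − (-143) = -153.
|n| = 17, so the signed distance is -153/17 = -9.

-9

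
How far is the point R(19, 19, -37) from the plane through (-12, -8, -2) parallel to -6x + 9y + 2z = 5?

13/11

Parallel planes share the normal n = (-6, 9, 2); since (-12, -8, -2) lies on the plane, its equation is -6x + 9y + 2z = -4.
Then n·(19, 19, -37) - (-4) = -13.
|n| = √(36 + 81 + 4) = 11, so the distance is |-13|/11 = 13/11.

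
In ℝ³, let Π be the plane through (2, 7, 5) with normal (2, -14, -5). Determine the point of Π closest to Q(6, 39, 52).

(12, -3, 37)

n = (2, -14, -5), |n|² = 225, and n·Q − (-119) = -675.
t = -675/225 = -3, so the foot is Q − t·n = (6, 39, 52) − (-3)·(2, -14, -5) = (12, -3, 37).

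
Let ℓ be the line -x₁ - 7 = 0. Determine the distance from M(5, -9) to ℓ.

12

The normal to the line is n = (-1, 0) with |n| = 1.
|n·M − 7| = |-5 − 7| = 12, so the distance is 12/1 = 12.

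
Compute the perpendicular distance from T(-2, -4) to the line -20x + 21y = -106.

d = |(-20)·(-2) + 21·(-4) − (-106)| / √(400 + 441) = |62|/29 = 62/29.

62/29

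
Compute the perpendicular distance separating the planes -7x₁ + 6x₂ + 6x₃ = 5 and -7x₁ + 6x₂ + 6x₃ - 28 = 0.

With common normal n = (-7, 6, 6) (|n| = 11), the distance is |5 − 28|/|n| = 23/11.

23/11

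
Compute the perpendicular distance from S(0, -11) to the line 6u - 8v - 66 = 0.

The normal to the line is n = (6, -8) with |n| = 10.
|n·S − 66| = |88 − 66| = 22, so the distance is 22/10 = 11/5.

11/5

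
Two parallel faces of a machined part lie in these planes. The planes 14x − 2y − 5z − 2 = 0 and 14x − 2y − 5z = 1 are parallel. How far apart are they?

With common normal n = (14, −2, −5) (|n| = 15), the distance is |2 − 1|/|n| = 1/15.

1/15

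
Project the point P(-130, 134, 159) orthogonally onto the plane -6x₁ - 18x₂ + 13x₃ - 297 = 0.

(-2954/23, 3190/23, 3579/23)

n = (-6, -18, 13), |n|² = 529, and n·P − 297 = 138.
t = 138/529 = 6/23, so the foot is P − t·n = (-130, 134, 159) − (6/23)·(-6, -18, 13) = (-2954/23, 3190/23, 3579/23).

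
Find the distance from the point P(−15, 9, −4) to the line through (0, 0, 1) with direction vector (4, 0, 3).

Direction vector d = (4, 0, 3).
AP = (−15, 9, −5); AP·d = -75, |AP|² = 331, |d|² = 25.
distance² = |AP|² − (AP·d)²/|d|² = 331 − 5625/25 = 106, so the distance is √106.

√106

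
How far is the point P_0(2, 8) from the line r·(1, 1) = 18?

4√2

The normal to the line is n = (1, 1) with |n| = √2.
|n·P_0 − 18| = |10 − 18| = 8, so the distance is 8/√2 = 4√2.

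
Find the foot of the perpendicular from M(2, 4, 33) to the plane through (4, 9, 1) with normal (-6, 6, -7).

(-10, 16, 19)

n = (-6, 6, -7), |n|² = 121, and n·M − 23 = -242.
t = -242/121 = -2, so the foot is M − t·n = (2, 4, 33) − (-2)·(-6, 6, -7) = (-10, 16, 19).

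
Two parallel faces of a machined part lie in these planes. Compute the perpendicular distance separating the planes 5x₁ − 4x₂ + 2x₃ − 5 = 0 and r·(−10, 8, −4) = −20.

√5/3

Divide the second equation by -2 to match normals: 5x₁ − 4x₂ + 2x₃ = 10.
With common normal n = (5, −4, 2) (|n| = 3√5), the distance is |5 − 10|/|n| = 5/(3√5) = √5/3.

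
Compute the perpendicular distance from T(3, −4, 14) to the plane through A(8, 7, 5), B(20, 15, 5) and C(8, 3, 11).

5/√17

AB = (12, 8, 0) and AC = (0, −4, 6), so a normal is n = AB × AC = (48, −72, −48).
d = |48·3 + (-72)·(-4) + (-48)·14 − (-360)| / √(2304 + 5184 + 2304) = |120| / (24√17) = 5√17/17.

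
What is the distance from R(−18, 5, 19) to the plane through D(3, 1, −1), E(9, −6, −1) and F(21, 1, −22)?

DE = (6, −7, 0) and DF = (18, 0, −21), so a normal is n = DE × DF = (147, 126, 126).
Then n·(−18, 5, 19) − 441 = −63.
|n| = √(21609 + 15876 + 15876) = 231, so the distance is |-63|/231 = 3/11.

3/11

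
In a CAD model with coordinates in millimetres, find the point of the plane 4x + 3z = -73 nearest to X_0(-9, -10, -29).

(-1, -10, -23)

n = (4, 0, 3), |n|² = 25, and n·X_0 − (-73) = -50.
t = -50/25 = -2, so the foot is X_0 − t·n = (-9, -10, -29) − (-2)·(4, 0, 3) = (-1, -10, -23).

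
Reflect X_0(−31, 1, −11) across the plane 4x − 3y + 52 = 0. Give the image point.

n = (4, −3, 0), |n|² = 25, n·X_0 − (-52) = -75, so t = -75/25 = -3.
Foot F = X_0 − (-3)·n = (−19, −8, −11); the reflection is 2F − X_0 = (−7, −17, −11).

(-7, -17, -11)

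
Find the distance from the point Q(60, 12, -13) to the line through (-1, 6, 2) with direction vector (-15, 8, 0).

√1381

Direction vector d = (-15, 8, 0).
AP = (61, 6, -15); AP·d = -867, |AP|² = 3982, |d|² = 289.
distance² = |AP|² − (AP·d)²/|d|² = 3982 − 751689/289 = 1381, so the distance is √1381.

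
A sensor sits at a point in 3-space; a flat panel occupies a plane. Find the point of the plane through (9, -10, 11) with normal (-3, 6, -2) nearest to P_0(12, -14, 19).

(9, -8, 17)

n = (-3, 6, -2), |n|² = 49, and n·P_0 − (-109) = -49.
t = -49/49 = -1, so the foot is P_0 − t·n = (12, -14, 19) − (-1)·(-3, 6, -2) = (9, -8, 17).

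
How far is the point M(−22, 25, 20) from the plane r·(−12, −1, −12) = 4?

d = |(-12)·(-22) + (-1)·25 + (-12)·20 − 4| / √(144 + 1 + 144) = |-5| / 17 = 5/17.

5/17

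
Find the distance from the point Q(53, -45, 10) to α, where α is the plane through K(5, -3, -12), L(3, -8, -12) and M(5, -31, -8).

KL = (-2, -5, 0) and KM = (0, -28, 4), so a normal is n = KL × KM = (-20, 8, 56).
Then n·(53, -45, 10) - (-796) = -64.
|n| = √(400 + 64 + 3136) = 60, so the distance is |-64|/60 = 16/15.

16/15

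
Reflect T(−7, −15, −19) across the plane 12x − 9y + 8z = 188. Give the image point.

With n = (12, −9, 8), the signed offset is (n·T − 188)/|n|² = -289/289 = -1.
T' = T − 2t·n = (−7, −15, −19) − (-2)·(12, −9, 8) = (17, −33, −3).

(17, -33, -3)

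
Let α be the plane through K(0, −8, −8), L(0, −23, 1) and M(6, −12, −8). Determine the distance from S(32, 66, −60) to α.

26/√38

KL = (0, −15, 9) and KM = (6, −4, 0), so a normal is n = KL × KM = (36, 54, 90).
n = (36, 54, 90); n·P − (-1152) = 468; |n| = 18√38; distance = 468/(18√38) = 26/√38.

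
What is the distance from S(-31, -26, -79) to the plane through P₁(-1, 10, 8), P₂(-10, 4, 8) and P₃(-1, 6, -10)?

30/11

P₁P₂ = (-9, -6, 0) and P₁P₃ = (0, -4, -18), so a normal is n = P₁P₂ × P₁P₃ = (108, -162, 36).
d = |108·(-31) + (-162)·(-26) + 36·(-79) − (-1440)| / √(11664 + 26244 + 1296) = |-540| / 198 = 30/11.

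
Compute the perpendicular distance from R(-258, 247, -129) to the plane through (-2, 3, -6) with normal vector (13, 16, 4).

4

The plane has equation n·(r − (-2, 3, -6)) = 0, i.e. n·r = -2.
n = (13, 16, 4); n·P − (-2) = 84; |n| = 21; distance = 84/21 = 4.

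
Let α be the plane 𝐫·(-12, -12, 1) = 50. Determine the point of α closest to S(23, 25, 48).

n = (-12, -12, 1), |n|² = 289, and n·S − 50 = -578.
t = -578/289 = -2, so the foot is S − t·n = (23, 25, 48) − (-2)·(-12, -12, 1) = (-1, 1, 50).

(-1, 1, 50)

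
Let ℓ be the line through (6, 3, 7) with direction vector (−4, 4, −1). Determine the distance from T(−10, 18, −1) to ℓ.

Direction vector d = (−4, 4, −1).
AP = (−16, 15, −8); AP·d = 132, |AP|² = 545, |d|² = 33.
distance² = |AP|² − (AP·d)²/|d|² = 545 − 17424/33 = 17, so the distance is √17.

√17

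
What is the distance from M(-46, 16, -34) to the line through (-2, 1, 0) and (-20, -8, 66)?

A direction vector is d = (-18, -9, 66).
AP = (-44, 15, -34); AP·d = -1587, |AP|² = 3317, |d|² = 4761.
distance² = |AP|² − (AP·d)²/|d|² = 3317 − 2518569/4761 = 2788, so the distance is 2√697.

2√697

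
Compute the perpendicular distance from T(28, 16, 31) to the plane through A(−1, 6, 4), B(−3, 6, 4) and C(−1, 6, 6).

10

AB = (−2, 0, 0) and AC = (0, 0, 2), so a normal is n = AB × AC = (0, 4, 0).
n = (0, 4, 0); n·P − 24 = 40; |n| = 4; distance = 40/4 = 10.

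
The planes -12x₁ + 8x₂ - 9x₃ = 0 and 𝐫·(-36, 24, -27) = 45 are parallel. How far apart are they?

15/17

Divide the second equation by 3 to match normals: -12x₁ + 8x₂ - 9x₃ = 15.
With common normal n = (-12, 8, -9) (|n| = 17), the distance is |0 − 15|/|n| = 15/17.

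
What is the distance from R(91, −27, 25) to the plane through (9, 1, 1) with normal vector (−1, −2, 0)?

The plane has equation n·(r − (9, 1, 1)) = 0, i.e. n·r = -11.
Then n·(91, −27, 25) − (−11) = −26.
|n| = √(1 + 4 + 0) = √5, so the distance is |-26|/√5 = 26/√5.

26/√5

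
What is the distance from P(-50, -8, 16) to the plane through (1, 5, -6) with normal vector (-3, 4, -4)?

13/√41

The plane has equation n·(r − (1, 5, -6)) = 0, i.e. n·r = 41.
Then n·(-50, -8, 16) - 41 = 13.
|n| = √(9 + 16 + 16) = √41, so the distance is |13|/√41 = 13/√41.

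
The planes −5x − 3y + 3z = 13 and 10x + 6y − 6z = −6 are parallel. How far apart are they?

Divide the second equation by -2 to match normals: −5x − 3y + 3z = 3.
Both planes have normal n = (−5, −3, 3), |n| = √43. Any point on the first plane is at distance |3 − 13|/|n| = 10/√43 = 10√43/43 from the second.

10/√43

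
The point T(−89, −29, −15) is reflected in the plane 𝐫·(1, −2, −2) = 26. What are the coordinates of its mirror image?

(-83, -41, -27)

With n = (1, −2, −2), the signed offset is (n·T − 26)/|n|² = -27/9 = -3.
T' = T − 2t·n = (−89, −29, −15) − (-6)·(1, −2, −2) = (−83, −41, −27).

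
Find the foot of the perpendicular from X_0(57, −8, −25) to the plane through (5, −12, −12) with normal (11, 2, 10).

(35, -12, -45)

The perpendicular from X_0 has direction n = (11, 2, 10): r = (57, −8, −25) + μ(11, 2, 10).
Substitute into the plane: n·(X_0 + μn) = -89 gives 361 + 225μ = -89, so μ = -2.
Foot = (57, −8, −25) + (-2)·(11, 2, 10) = (35, −12, −45).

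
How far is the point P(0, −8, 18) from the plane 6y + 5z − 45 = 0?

3/√61

Normal vector n = (0, 6, 5), and n·(0, −8, 18) − 45 = −3.
|n| = √(0 + 36 + 25) = √61, so the distance is |-3|/√61 = 3/√61.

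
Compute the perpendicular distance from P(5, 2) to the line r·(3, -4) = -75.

d = |3·5 + (-4)·2 − (-75)| / √(9 + 16) = |82|/5 = 82/5.

82/5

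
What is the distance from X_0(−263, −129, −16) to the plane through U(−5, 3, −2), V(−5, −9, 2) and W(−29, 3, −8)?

6

UV = (0, −12, 4) and UW = (−24, 0, −6), so a normal is n = UV × UW = (72, −96, −288).
Then n·(−263, −129, −16) − (−72) = −1872.
|n| = √(5184 + 9216 + 82944) = 312, so the distance is |-1872|/312 = 6.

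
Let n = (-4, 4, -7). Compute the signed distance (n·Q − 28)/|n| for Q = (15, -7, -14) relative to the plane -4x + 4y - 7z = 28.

n·Q − 28 = -18.
|n| = 9, so the signed distance is -18/9 = -2.

-2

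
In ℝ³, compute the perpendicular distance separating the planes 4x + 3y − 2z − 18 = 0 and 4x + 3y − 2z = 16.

Both planes have normal n = (4, 3, −2), |n| = √29. Any point on the first plane is at distance |16 − 18|/|n| = 2/√29 from the second.

2√29/29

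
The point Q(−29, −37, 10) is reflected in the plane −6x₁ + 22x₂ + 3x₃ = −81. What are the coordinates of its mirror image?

(-41, 7, 16)

n = (−6, 22, 3), |n|² = 529, n·Q − (-81) = -529, so t = -529/529 = -1.
Foot F = Q − (-1)·n = (−35, −15, 13); the reflection is 2F − Q = (−41, 7, 16).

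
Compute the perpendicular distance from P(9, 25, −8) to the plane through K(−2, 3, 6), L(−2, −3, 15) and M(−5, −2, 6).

KL = (0, −6, 9) and KM = (−3, −5, 0), so a normal is n = KL × KM = (45, −27, −18).
d = |45·9 + (-27)·25 + (-18)·(-8) − (-279)| / √(2025 + 729 + 324) = |153| / (9√38) = 17/√38.

17√38/38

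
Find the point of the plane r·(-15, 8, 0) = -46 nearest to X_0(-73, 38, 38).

The perpendicular from X_0 has direction n = (-15, 8, 0): r = (-73, 38, 38) + μ(-15, 8, 0).
Substitute into the plane: n·(X_0 + μn) = -46 gives 1399 + 289μ = -46, so μ = -5.
Foot = (-73, 38, 38) + (-5)·(-15, 8, 0) = (2, -2, 38).

(2, -2, 38)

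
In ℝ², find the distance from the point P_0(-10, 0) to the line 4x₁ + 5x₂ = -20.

20√41/41

d = |4·(-10) + 5·0 − (-20)| / √(16 + 25) = |-20|/√41 = 20√41/41.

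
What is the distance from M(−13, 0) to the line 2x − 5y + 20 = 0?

The normal to the line is n = (2, −5) with |n| = √29.
|n·M − (-20)| = |-26 − (-20)| = 6, so the distance is 6/√29 = 6√29/29.

6/√29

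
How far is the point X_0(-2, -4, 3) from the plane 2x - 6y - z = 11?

Normal vector n = (2, -6, -1), and n·(-2, -4, 3) - 11 = 6.
|n| = √(4 + 36 + 1) = √41, so the distance is |6|/√41 = 6√41/41.

6/√41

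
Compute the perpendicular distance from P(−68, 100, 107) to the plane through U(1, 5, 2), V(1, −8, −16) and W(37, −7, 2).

3

UV = (0, −13, −18) and UW = (36, −12, 0), so a normal is n = UV × UW = (−216, −648, 468).
n = (−216, −648, 468); n·P − (-2520) = 2484; |n| = 828; distance = 2484/828 = 3.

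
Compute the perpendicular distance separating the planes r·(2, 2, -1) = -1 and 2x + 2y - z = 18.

19/3

Both planes have normal n = (2, 2, -1), |n| = 3. Any point on the first plane is at distance |18 − (-1)|/|n| = 19/3 from the second.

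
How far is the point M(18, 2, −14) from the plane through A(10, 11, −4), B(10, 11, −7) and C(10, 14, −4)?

8

AB = (0, 0, −3) and AC = (0, 3, 0), so a normal is n = AB × AC = (9, 0, 0).
d = |9·18 − 90| / √(81 + 0 + 0) = |72| / 9 = 8.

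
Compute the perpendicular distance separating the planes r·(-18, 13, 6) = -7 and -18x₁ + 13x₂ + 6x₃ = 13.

With common normal n = (-18, 13, 6) (|n| = 23), the distance is |(-7) − 13|/|n| = 20/23.

20/23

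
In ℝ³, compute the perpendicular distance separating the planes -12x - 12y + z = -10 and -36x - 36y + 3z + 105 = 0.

Divide the second equation by 3 to match normals: -12x - 12y + z = -35.
Both planes have normal n = (-12, -12, 1), |n| = 17. Any point on the first plane is at distance |(-35) − (-10)|/|n| = 25/17 from the second.

25/17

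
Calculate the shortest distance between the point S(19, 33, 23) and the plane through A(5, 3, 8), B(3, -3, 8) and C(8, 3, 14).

3

AB = (-2, -6, 0) and AC = (3, 0, 6), so a normal is n = AB × AC = (-36, 12, 18).
Then n·(19, 33, 23) - 0 = 126.
|n| = √(1296 + 144 + 324) = 42, so the distance is |126|/42 = 3.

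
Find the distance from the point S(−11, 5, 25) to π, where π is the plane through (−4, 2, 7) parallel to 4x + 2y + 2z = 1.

7/√6

Parallel planes share the normal n = (4, 2, 2); since (−4, 2, 7) lies on the plane, its equation is 4x + 2y + 2z = 2.
d = |4·(-11) + 2·5 + 2·25 − 2| / √(16 + 4 + 4) = |14| / (2√6) = 7√6/6.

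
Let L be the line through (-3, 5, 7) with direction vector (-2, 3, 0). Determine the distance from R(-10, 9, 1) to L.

Direction vector d = (-2, 3, 0).
AP = (-7, 4, -6); AP·d = 26, |AP|² = 101, |d|² = 13.
distance² = |AP|² − (AP·d)²/|d|² = 101 − 676/13 = 49, so the distance is 7.

7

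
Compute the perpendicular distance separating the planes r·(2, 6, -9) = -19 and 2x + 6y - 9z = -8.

1

Both planes have normal n = (2, 6, -9), |n| = 11. Any point on the first plane is at distance |(-8) − (-19)|/|n| = 11/11 = 1 from the second.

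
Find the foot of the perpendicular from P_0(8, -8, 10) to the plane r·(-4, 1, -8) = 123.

(-4, -5, -14)

The perpendicular from P_0 has direction n = (-4, 1, -8): r = (8, -8, 10) + t(-4, 1, -8).
Substitute into the plane: n·(P_0 + tn) = 123 gives -120 + 81t = 123, so t = 3.
Foot = (8, -8, 10) + 3·(-4, 1, -8) = (-4, -5, -14).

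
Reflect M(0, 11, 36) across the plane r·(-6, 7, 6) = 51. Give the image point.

(24, -17, 12)

With n = (-6, 7, 6), the signed offset is (n·M − 51)/|n|² = 242/121 = 2.
M' = M − 2t·n = (0, 11, 36) − 4·(-6, 7, 6) = (24, -17, 12).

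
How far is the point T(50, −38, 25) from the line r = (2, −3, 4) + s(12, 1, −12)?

Direction vector d = (12, 1, −12).
AP = (48, −35, 21); AP·d = 289, |AP|² = 3970, |d|² = 289.
distance² = |AP|² − (AP·d)²/|d|² = 3970 − 83521/289 = 3681, so the distance is 3√409.

3√409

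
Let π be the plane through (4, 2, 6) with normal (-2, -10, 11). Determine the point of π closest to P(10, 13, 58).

The perpendicular from P has direction n = (-2, -10, 11): r = (10, 13, 58) + μ(-2, -10, 11).
Substitute into the plane: n·(P + μn) = 38 gives 488 + 225μ = 38, so μ = -2.
Foot = (10, 13, 58) + (-2)·(-2, -10, 11) = (14, 33, 36).

(14, 33, 36)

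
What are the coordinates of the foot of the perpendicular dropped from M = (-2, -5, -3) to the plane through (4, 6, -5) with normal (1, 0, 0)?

The perpendicular from M has direction n = (1, 0, 0): r = (-2, -5, -3) + μ(1, 0, 0).
Substitute into the plane: n·(M + μn) = 4 gives -2 + 1μ = 4, so μ = 6.
Foot = (-2, -5, -3) + 6·(1, 0, 0) = (4, -5, -3).

(4, -5, -3)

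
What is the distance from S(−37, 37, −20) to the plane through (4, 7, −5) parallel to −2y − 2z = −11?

Parallel planes share the normal n = (0, −2, −2); since (4, 7, −5) lies on the plane, its equation is −2y − 2z = -4.
n = (0, −2, −2); n·P − (-4) = -30; |n| = 2√2; distance = 30/(2√2) = 15/√2.

15√2/2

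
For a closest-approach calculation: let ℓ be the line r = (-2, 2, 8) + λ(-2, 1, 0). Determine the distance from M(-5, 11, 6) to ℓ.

7

Direction vector d = (-2, 1, 0).
AP = (-3, 9, -2), and AP × d = (2, 4, 15).
|AP × d|² = 245 and |d|² = 5, so the distance is √(245/5) = √49 = 7.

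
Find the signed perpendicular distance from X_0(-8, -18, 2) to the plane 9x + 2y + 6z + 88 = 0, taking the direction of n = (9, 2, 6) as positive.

n·X_0 − (-88) = -8.
|n| = 11, so the signed distance is -8/11.

-8/11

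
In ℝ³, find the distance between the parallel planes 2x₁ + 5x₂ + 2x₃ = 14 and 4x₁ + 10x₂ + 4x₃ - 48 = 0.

10/√33

Divide the second equation by 2 to match normals: 2x₁ + 5x₂ + 2x₃ = 24.
With common normal n = (2, 5, 2) (|n| = √33), the distance is |14 − 24|/|n| = 10/√33.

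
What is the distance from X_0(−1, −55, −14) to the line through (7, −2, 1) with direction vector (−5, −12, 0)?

Direction vector d = (−5, −12, 0).
AP = (−8, −53, −15); AP·d = 676, |AP|² = 3098, |d|² = 169.
distance² = |AP|² − (AP·d)²/|d|² = 3098 − 456976/169 = 394, so the distance is √394.

√394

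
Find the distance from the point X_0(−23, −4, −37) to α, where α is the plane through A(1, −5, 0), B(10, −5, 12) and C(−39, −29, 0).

AB = (9, 0, 12) and AC = (−40, −24, 0), so a normal is n = AB × AC = (288, −480, −216).
d = |288·(-23) + (-480)·(-4) + (-216)·(-37) − 2688| / √(82944 + 230400 + 46656) = |600| / 600 = 1.

1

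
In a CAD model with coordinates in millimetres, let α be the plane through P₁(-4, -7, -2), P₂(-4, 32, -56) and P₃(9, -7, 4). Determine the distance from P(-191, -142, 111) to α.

7

P₁P₂ = (0, 39, -54) and P₁P₃ = (13, 0, 6), so a normal is n = P₁P₂ × P₁P₃ = (234, -702, -507).
n = (234, -702, -507); n·P − 4992 = -6279; |n| = 897; distance = 6279/897 = 7.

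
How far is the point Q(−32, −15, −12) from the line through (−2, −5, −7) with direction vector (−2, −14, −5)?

20√2

Direction vector d = (−2, −14, −5).
AP = (−30, −10, −5), and AP × d = (−20, −140, 400).
|AP × d|² = 180000 and |d|² = 225, so the distance is √(180000/225) = √800 = 20√2.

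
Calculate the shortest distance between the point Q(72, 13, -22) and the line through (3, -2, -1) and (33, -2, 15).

3√314

A direction vector is d = (30, 0, 16).
AP = (69, 15, -21); AP·d = 1734, |AP|² = 5427, |d|² = 1156.
distance² = |AP|² − (AP·d)²/|d|² = 5427 − 3006756/1156 = 2826, so the distance is 3√314.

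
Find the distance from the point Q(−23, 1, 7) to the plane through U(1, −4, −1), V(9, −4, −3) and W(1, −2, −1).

8√17/17

UV = (8, 0, −2) and UW = (0, 2, 0), so a normal is n = UV × UW = (4, 0, 16).
n = (4, 0, 16); n·P − (-12) = 32; |n| = 4√17; distance = 32/(4√17) = 8/√17.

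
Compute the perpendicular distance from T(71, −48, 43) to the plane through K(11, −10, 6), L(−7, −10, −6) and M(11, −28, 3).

20/√53

KL = (−18, 0, −12) and KM = (0, −18, −3), so a normal is n = KL × KM = (−216, −54, 324).
Then n·(71, −48, 43) − 108 = 1080.
|n| = √(46656 + 2916 + 104976) = 54√53, so the distance is |1080|/(54√53) = 20/√53.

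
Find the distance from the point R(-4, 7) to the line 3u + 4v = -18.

34/5

The normal to the line is n = (3, 4) with |n| = 5.
|n·R − (-18)| = |16 − (-18)| = 34, so the distance is 34/5.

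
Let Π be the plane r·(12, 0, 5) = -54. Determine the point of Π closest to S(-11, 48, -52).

The perpendicular from S has direction n = (12, 0, 5): r = (-11, 48, -52) + μ(12, 0, 5).
Substitute into the plane: n·(S + μn) = -54 gives -392 + 169μ = -54, so μ = 2.
Foot = (-11, 48, -52) + 2·(12, 0, 5) = (13, 48, -42).

(13, 48, -42)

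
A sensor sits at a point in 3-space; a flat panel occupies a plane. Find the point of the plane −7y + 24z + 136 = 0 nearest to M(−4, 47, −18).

The perpendicular from M has direction n = (0, −7, 24): r = (−4, 47, −18) + λ(0, −7, 24).
Substitute into the plane: n·(M + λn) = -136 gives -761 + 625λ = -136, so λ = 1.
Foot = (−4, 47, −18) + 1·(0, −7, 24) = (−4, 40, 6).

(-4, 40, 6)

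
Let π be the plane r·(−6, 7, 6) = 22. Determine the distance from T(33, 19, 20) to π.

Normal vector n = (−6, 7, 6), and n·(33, 19, 20) − 22 = 33.
|n| = √(36 + 49 + 36) = 11, so the distance is |33|/11 = 3.

3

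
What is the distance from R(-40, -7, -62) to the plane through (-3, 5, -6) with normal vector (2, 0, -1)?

The plane has equation n·(r − (-3, 5, -6)) = 0, i.e. n·r = 0.
n = (2, 0, -1); n·P − 0 = -18; |n| = √5; distance = 18/√5 = 18√5/5.

18/√5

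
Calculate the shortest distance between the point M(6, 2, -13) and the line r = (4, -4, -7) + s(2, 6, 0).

Direction vector d = (2, 6, 0).
AP = (2, 6, -6), and AP × d = (36, -12, 0).
|AP × d|² = 1440 and |d|² = 40, so the distance is √(1440/40) = √36 = 6.

6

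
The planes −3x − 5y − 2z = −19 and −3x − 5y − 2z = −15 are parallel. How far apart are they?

Both planes have normal n = (−3, −5, −2), |n| = √38. Any point on the first plane is at distance |(-15) − (-19)|/|n| = 4/√38 = 2√38/19 from the second.

2√38/19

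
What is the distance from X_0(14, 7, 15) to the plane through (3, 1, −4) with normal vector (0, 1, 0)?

6

The plane has equation n·(r − (3, 1, −4)) = 0, i.e. n·r = 1.
n = (0, 1, 0); n·P − 1 = 6; |n| = 1; distance = 6/1 = 6.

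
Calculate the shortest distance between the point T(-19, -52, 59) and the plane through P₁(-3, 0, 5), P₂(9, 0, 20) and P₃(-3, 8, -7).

P₁P₂ = (12, 0, 15) and P₁P₃ = (0, 8, -12), so a normal is n = P₁P₂ × P₁P₃ = (-120, 144, 96).
d = |(-120)·(-19) + 144·(-52) + 96·59 − 840| / √(14400 + 20736 + 9216) = |-384| / (24√77) = 16/√77.

16/√77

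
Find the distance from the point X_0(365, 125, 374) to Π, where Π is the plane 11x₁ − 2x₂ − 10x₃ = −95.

Normal vector n = (11, −2, −10), and n·(365, 125, 374) − (−95) = 120.
|n| = √(121 + 4 + 100) = 15, so the distance is |120|/15 = 8.

8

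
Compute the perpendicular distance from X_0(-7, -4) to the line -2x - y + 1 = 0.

19/√5

The normal to the line is n = (-2, -1) with |n| = √5.
|n·X_0 − (-1)| = |18 − (-1)| = 19, so the distance is 19/√5 = 19√5/5.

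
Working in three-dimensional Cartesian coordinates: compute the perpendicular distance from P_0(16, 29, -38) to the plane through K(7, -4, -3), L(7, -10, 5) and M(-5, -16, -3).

KL = (0, -6, 8) and KM = (-12, -12, 0), so a normal is n = KL × KM = (96, -96, -72).
d = |96·16 + (-96)·29 + (-72)·(-38) − 1272| / √(9216 + 9216 + 5184) = |216| / (24√41) = 9√41/41.

9/√41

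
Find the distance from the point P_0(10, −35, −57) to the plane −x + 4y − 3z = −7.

14√26/13

Normal vector n = (−1, 4, −3), and n·(10, −35, −57) − (−7) = 28.
|n| = √(1 + 16 + 9) = √26, so the distance is |28|/√26 = 14√26/13.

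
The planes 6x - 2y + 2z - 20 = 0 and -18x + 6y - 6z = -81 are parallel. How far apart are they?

Divide the second equation by -3 to match normals: 6x - 2y + 2z = 27.
With common normal n = (6, -2, 2) (|n| = 2√11), the distance is |20 − 27|/|n| = 7/(2√11) = 7√11/22.

7√11/22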